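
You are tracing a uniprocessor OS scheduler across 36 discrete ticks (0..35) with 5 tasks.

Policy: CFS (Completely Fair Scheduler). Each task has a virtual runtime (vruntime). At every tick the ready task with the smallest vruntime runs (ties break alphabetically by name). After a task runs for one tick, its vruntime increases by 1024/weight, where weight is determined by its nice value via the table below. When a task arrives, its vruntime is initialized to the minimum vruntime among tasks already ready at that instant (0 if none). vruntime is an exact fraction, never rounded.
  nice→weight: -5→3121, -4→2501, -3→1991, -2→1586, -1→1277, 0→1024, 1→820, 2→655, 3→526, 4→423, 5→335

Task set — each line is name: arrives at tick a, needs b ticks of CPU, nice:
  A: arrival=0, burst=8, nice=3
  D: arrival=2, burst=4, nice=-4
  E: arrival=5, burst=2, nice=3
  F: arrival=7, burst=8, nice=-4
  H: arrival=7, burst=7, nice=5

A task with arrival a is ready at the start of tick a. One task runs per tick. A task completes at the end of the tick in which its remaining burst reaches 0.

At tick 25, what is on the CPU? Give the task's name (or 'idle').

running at tick 25 = H

t=0: vr[A=0] → run A
t=1: vr[A=512/263] → run A
t=2: vr[A=1024/263 D=1024/263] → run A
t=3: vr[A=1536/263 D=1024/263] → run D
t=4: vr[A=1536/263 D=2830336/657763] → run D
t=5: vr[A=1536/263 D=3099648/657763 E=3099648/657763] → run D
t=6: vr[A=1536/263 D=3368960/657763 E=3099648/657763] → run E
t=7: vr[A=1536/263 D=3368960/657763 E=4380160/657763 F=3368960/657763 H=3368960/657763] → run D
t=8: vr[A=1536/263 E=4380160/657763 F=3368960/657763 H=3368960/657763] → run F
t=9: vr[A=1536/263 E=4380160/657763 F=3638272/657763 H=3368960/657763] → run H
t=10: vr[A=1536/263 E=4380160/657763 F=3638272/657763 H=1802150912/220350605] → run F
t=11: vr[A=1536/263 E=4380160/657763 F=3907584/657763 H=1802150912/220350605] → run A
t=12: vr[A=2048/263 E=4380160/657763 F=3907584/657763 H=1802150912/220350605] → run F
t=13: vr[A=2048/263 E=4380160/657763 F=4176896/657763 H=1802150912/220350605] → run F
t=14: vr[A=2048/263 E=4380160/657763 F=4446208/657763 H=1802150912/220350605] → run E
t=15: vr[A=2048/263 F=4446208/657763 H=1802150912/220350605] → run F
t=16: vr[A=2048/263 F=4715520/657763 H=1802150912/220350605] → run F
t=17: vr[A=2048/263 F=4984832/657763 H=1802150912/220350605] → run F
t=18: vr[A=2048/263 F=5254144/657763 H=1802150912/220350605] → run A
t=19: vr[A=2560/263 F=5254144/657763 H=1802150912/220350605] → run F
t=20: vr[A=2560/263 H=1802150912/220350605] → run H
t=21: vr[A=2560/263 H=2475700224/220350605] → run A
t=22: vr[A=3072/263 H=2475700224/220350605] → run H
t=23: vr[A=3072/263 H=3149249536/220350605] → run A
t=24: vr[A=3584/263 H=3149249536/220350605] → run A
t=25: vr[H=3149249536/220350605] → run H
t=26: vr[H=3822798848/220350605] → run H
t=27: vr[H=899269632/44070121] → run H
t=28: vr[H=5169897472/220350605] → run H
t=29: (idle)
t=30: (idle)
t=31: (idle)
t=32: (idle)
t=33: (idle)
t=34: (idle)
t=35: (idle)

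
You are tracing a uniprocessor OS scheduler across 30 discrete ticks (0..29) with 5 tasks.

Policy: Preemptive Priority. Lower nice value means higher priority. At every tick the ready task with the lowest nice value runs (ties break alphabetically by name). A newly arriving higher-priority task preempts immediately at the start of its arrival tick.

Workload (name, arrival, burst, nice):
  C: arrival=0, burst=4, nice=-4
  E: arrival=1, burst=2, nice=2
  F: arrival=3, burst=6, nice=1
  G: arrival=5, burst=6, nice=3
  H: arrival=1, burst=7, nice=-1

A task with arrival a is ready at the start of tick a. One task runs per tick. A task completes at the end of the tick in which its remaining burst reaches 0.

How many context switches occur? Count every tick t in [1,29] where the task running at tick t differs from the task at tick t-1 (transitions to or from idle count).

t=0: ready={C} → run C
t=1: ready={C,E,H} → run C
t=2: ready={C,E,H} → run C
t=3: ready={C,E,F,H} → run C
t=4: ready={E,F,H} → run H
t=5: ready={E,F,G,H} → run H
t=6: ready={E,F,G,H} → run H
t=7: ready={E,F,G,H} → run H
t=8: ready={E,F,G,H} → run H
t=9: ready={E,F,G,H} → run H
t=10: ready={E,F,G,H} → run H
t=11: ready={E,F,G} → run F
t=12: ready={E,F,G} → run F
t=13: ready={E,F,G} → run F
t=14: ready={E,F,G} → run F
t=15: ready={E,F,G} → run F
t=16: ready={E,F,G} → run F
t=17: ready={E,G} → run E
t=18: ready={E,G} → run E
t=19: ready={G} → run G
t=20: ready={G} → run G
t=21: ready={G} → run G
t=22: ready={G} → run G
t=23: ready={G} → run G
t=24: ready={G} → run G
t=25: (idle)
t=26: (idle)
t=27: (idle)
t=28: (idle)
t=29: (idle)

context switches = 5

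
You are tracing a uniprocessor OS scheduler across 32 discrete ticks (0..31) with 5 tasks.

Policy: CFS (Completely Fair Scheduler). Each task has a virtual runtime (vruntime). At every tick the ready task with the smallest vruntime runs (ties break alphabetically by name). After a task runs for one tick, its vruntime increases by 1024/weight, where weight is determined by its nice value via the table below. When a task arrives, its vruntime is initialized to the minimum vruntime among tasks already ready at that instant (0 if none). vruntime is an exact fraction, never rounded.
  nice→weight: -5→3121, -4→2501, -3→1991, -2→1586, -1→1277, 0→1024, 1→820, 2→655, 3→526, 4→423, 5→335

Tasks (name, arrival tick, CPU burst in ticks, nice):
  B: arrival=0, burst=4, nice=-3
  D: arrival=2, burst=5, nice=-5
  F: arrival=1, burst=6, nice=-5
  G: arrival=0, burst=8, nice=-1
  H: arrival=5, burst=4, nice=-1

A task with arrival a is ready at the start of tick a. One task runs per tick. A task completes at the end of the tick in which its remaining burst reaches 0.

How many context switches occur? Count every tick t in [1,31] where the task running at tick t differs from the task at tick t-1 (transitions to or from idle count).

context switches = 24

t=0: vr[B=0 G=0] → run B
t=1: vr[B=1024/1991 F=0 G=0] → run F
t=2: vr[B=1024/1991 D=0 F=1024/3121 G=0] → run D
t=3: vr[B=1024/1991 D=1024/3121 F=1024/3121 G=0] → run G
t=4: vr[B=1024/1991 D=1024/3121 F=1024/3121 G=1024/1277] → run D
t=5: vr[B=1024/1991 D=2048/3121 F=1024/3121 G=1024/1277 H=1024/3121] → run F
t=6: vr[B=1024/1991 D=2048/3121 F=2048/3121 G=1024/1277 H=1024/3121] → run H
t=7: vr[B=1024/1991 D=2048/3121 F=2048/3121 G=1024/1277 H=4503552/3985517] → run B
t=8: vr[B=2048/1991 D=2048/3121 F=2048/3121 G=1024/1277 H=4503552/3985517] → run D
t=9: vr[B=2048/1991 D=3072/3121 F=2048/3121 G=1024/1277 H=4503552/3985517] → run F
t=10: vr[B=2048/1991 D=3072/3121 F=3072/3121 G=1024/1277 H=4503552/3985517] → run G
t=11: vr[B=2048/1991 D=3072/3121 F=3072/3121 G=2048/1277 H=4503552/3985517] → run D
t=12: vr[B=2048/1991 D=4096/3121 F=3072/3121 G=2048/1277 H=4503552/3985517] → run F
t=13: vr[B=2048/1991 D=4096/3121 F=4096/3121 G=2048/1277 H=4503552/3985517] → run B
t=14: vr[B=3072/1991 D=4096/3121 F=4096/3121 G=2048/1277 H=4503552/3985517] → run H
t=15: vr[B=3072/1991 D=4096/3121 F=4096/3121 G=2048/1277 H=7699456/3985517] → run D
t=16: vr[B=3072/1991 F=4096/3121 G=2048/1277 H=7699456/3985517] → run F
t=17: vr[B=3072/1991 F=5120/3121 G=2048/1277 H=7699456/3985517] → run B
t=18: vr[F=5120/3121 G=2048/1277 H=7699456/3985517] → run G
t=19: vr[F=5120/3121 G=3072/1277 H=7699456/3985517] → run F
t=20: vr[G=3072/1277 H=7699456/3985517] → run H
t=21: vr[G=3072/1277 H=10895360/3985517] → run G
t=22: vr[G=4096/1277 H=10895360/3985517] → run H
t=23: vr[G=4096/1277] → run G
t=24: vr[G=5120/1277] → run G
t=25: vr[G=6144/1277] → run G
t=26: vr[G=7168/1277] → run G
t=27: (idle)
t=28: (idle)
t=29: (idle)
t=30: (idle)
t=31: (idle)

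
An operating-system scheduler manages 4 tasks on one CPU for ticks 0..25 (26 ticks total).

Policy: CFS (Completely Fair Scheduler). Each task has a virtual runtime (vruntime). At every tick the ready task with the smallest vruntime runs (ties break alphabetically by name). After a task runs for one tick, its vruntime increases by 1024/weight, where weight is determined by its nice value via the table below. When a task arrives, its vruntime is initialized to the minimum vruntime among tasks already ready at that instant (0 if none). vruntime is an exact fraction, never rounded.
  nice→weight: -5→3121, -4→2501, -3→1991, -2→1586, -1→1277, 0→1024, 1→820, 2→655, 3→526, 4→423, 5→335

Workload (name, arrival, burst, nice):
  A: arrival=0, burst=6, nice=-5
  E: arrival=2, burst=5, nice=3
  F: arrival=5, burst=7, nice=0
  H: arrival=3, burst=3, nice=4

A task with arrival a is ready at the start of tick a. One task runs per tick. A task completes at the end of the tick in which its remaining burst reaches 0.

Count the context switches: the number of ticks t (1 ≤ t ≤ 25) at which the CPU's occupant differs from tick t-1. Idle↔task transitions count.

context switches = 18

t=0: vr[A=0] → run A
t=1: vr[A=1024/3121] → run A
t=2: vr[A=2048/3121 E=2048/3121] → run A
t=3: vr[A=3072/3121 E=2048/3121 H=2048/3121] → run E
t=4: vr[A=3072/3121 E=2136576/820823 H=2048/3121] → run H
t=5: vr[A=3072/3121 E=2136576/820823 F=3072/3121 H=4062208/1320183] → run A
t=6: vr[A=4096/3121 E=2136576/820823 F=3072/3121 H=4062208/1320183] → run F
t=7: vr[A=4096/3121 E=2136576/820823 F=6193/3121 H=4062208/1320183] → run A
t=8: vr[A=5120/3121 E=2136576/820823 F=6193/3121 H=4062208/1320183] → run A
t=9: vr[E=2136576/820823 F=6193/3121 H=4062208/1320183] → run F
t=10: vr[E=2136576/820823 F=9314/3121 H=4062208/1320183] → run E
t=11: vr[E=3734528/820823 F=9314/3121 H=4062208/1320183] → run F
t=12: vr[E=3734528/820823 F=12435/3121 H=4062208/1320183] → run H
t=13: vr[E=3734528/820823 F=12435/3121 H=7258112/1320183] → run F
t=14: vr[E=3734528/820823 F=15556/3121 H=7258112/1320183] → run E
t=15: vr[E=5332480/820823 F=15556/3121 H=7258112/1320183] → run F
t=16: vr[E=5332480/820823 F=18677/3121 H=7258112/1320183] → run H
t=17: vr[E=5332480/820823 F=18677/3121] → run F
t=18: vr[E=5332480/820823 F=21798/3121] → run E
t=19: vr[E=6930432/820823 F=21798/3121] → run F
t=20: vr[E=6930432/820823] → run E
t=21: (idle)
t=22: (idle)
t=23: (idle)
t=24: (idle)
t=25: (idle)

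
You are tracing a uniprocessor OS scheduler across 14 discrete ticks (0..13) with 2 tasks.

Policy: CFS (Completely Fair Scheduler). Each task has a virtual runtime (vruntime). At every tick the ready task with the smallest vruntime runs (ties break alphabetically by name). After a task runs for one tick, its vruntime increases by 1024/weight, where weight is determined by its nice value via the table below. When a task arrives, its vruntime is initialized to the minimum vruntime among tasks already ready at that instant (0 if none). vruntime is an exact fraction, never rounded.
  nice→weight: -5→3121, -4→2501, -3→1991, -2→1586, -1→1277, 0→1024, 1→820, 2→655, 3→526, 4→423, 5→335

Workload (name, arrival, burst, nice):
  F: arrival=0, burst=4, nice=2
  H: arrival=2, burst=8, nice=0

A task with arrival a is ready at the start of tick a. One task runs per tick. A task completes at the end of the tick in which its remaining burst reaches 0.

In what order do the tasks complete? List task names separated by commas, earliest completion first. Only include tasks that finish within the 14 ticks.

completion order = F, H

t=0: vr[F=0] → run F
t=1: vr[F=1024/655] → run F
t=2: vr[F=2048/655 H=2048/655] → run F
t=3: vr[F=3072/655 H=2048/655] → run H
t=4: vr[F=3072/655 H=2703/655] → run H
t=5: vr[F=3072/655 H=3358/655] → run F
t=6: vr[H=3358/655] → run H
t=7: vr[H=4013/655] → run H
t=8: vr[H=4668/655] → run H
t=9: vr[H=5323/655] → run H
t=10: vr[H=5978/655] → run H
t=11: vr[H=6633/655] → run H
t=12: (idle)
t=13: (idle)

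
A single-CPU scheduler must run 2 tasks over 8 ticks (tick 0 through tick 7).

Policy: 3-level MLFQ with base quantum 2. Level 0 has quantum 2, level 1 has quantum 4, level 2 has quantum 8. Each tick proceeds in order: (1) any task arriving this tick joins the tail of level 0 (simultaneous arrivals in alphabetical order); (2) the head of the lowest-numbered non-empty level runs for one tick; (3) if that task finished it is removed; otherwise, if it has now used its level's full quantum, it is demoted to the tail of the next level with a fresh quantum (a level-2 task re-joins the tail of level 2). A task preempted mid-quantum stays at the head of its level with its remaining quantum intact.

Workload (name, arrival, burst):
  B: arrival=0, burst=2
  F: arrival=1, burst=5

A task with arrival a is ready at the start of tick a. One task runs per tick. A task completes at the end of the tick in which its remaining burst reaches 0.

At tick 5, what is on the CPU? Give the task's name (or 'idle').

t=0: L0/L1/L2 = B/-/- → run B
t=1: L0/L1/L2 = BF/-/- → run B
t=2: L0/L1/L2 = F/-/- → run F
t=3: L0/L1/L2 = F/-/- → run F
t=4: L0/L1/L2 = -/F/- → run F
t=5: L0/L1/L2 = -/F/- → run F
t=6: L0/L1/L2 = -/F/- → run F
t=7: (idle)

running at tick 5 = F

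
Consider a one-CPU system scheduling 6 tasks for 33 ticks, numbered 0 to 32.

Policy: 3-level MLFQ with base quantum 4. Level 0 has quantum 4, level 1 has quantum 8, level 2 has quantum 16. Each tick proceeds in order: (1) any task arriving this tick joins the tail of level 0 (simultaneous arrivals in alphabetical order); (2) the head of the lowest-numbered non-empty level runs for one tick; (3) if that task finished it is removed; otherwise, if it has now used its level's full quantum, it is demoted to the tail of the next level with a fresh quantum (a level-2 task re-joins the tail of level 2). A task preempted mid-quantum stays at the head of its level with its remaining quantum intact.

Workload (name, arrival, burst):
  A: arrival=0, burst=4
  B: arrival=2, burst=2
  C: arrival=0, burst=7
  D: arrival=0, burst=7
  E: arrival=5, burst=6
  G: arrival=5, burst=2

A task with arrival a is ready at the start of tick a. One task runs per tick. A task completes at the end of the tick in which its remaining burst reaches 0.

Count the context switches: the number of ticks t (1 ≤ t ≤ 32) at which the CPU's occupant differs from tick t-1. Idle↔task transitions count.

t=0: L0/L1/L2 = ACD/-/- → run A
t=1: L0/L1/L2 = ACD/-/- → run A
t=2: L0/L1/L2 = ACDB/-/- → run A
t=3: L0/L1/L2 = ACDB/-/- → run A
t=4: L0/L1/L2 = CDB/-/- → run C
t=5: L0/L1/L2 = CDBEG/-/- → run C
t=6: L0/L1/L2 = CDBEG/-/- → run C
t=7: L0/L1/L2 = CDBEG/-/- → run C
t=8: L0/L1/L2 = DBEG/C/- → run D
t=9: L0/L1/L2 = DBEG/C/- → run D
t=10: L0/L1/L2 = DBEG/C/- → run D
t=11: L0/L1/L2 = DBEG/C/- → run D
t=12: L0/L1/L2 = BEG/CD/- → run B
t=13: L0/L1/L2 = BEG/CD/- → run B
t=14: L0/L1/L2 = EG/CD/- → run E
t=15: L0/L1/L2 = EG/CD/- → run E
t=16: L0/L1/L2 = EG/CD/- → run E
t=17: L0/L1/L2 = EG/CD/- → run E
t=18: L0/L1/L2 = G/CDE/- → run G
t=19: L0/L1/L2 = G/CDE/- → run G
t=20: L0/L1/L2 = -/CDE/- → run C
t=21: L0/L1/L2 = -/CDE/- → run C
t=22: L0/L1/L2 = -/CDE/- → run C
t=23: L0/L1/L2 = -/DE/- → run D
t=24: L0/L1/L2 = -/DE/- → run D
t=25: L0/L1/L2 = -/DE/- → run D
t=26: L0/L1/L2 = -/E/- → run E
t=27: L0/L1/L2 = -/E/- → run E
t=28: (idle)
t=29: (idle)
t=30: (idle)
t=31: (idle)
t=32: (idle)

context switches = 9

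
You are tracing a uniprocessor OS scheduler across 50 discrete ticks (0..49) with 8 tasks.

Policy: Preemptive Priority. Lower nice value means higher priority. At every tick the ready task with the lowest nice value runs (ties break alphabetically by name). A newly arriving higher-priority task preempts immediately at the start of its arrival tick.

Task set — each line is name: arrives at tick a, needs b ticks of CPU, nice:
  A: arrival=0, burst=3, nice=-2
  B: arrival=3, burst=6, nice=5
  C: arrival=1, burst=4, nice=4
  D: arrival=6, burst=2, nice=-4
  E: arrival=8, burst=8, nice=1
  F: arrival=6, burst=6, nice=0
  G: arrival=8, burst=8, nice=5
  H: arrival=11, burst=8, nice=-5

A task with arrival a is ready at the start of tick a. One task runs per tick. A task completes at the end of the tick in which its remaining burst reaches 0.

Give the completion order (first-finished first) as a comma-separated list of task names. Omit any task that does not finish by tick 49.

t=0: ready={A} → run A
t=1: ready={A,C} → run A
t=2: ready={A,C} → run A
t=3: ready={B,C} → run C
t=4: ready={B,C} → run C
t=5: ready={B,C} → run C
t=6: ready={B,C,D,F} → run D
t=7: ready={B,C,D,F} → run D
t=8: ready={B,C,E,F,G} → run F
t=9: ready={B,C,E,F,G} → run F
t=10: ready={B,C,E,F,G} → run F
t=11: ready={B,C,E,F,G,H} → run H
t=12: ready={B,C,E,F,G,H} → run H
t=13: ready={B,C,E,F,G,H} → run H
t=14: ready={B,C,E,F,G,H} → run H
t=15: ready={B,C,E,F,G,H} → run H
t=16: ready={B,C,E,F,G,H} → run H
t=17: ready={B,C,E,F,G,H} → run H
t=18: ready={B,C,E,F,G,H} → run H
t=19: ready={B,C,E,F,G} → run F
t=20: ready={B,C,E,F,G} → run F
t=21: ready={B,C,E,F,G} → run F
t=22: ready={B,C,E,G} → run E
t=23: ready={B,C,E,G} → run E
t=24: ready={B,C,E,G} → run E
t=25: ready={B,C,E,G} → run E
t=26: ready={B,C,E,G} → run E
t=27: ready={B,C,E,G} → run E
t=28: ready={B,C,E,G} → run E
t=29: ready={B,C,E,G} → run E
t=30: ready={B,C,G} → run C
t=31: ready={B,G} → run B
t=32: ready={B,G} → run B
t=33: ready={B,G} → run B
t=34: ready={B,G} → run B
t=35: ready={B,G} → run B
t=36: ready={B,G} → run B
t=37: ready={G} → run G
t=38: ready={G} → run G
t=39: ready={G} → run G
t=40: ready={G} → run G
t=41: ready={G} → run G
t=42: ready={G} → run G
t=43: ready={G} → run G
t=44: ready={G} → run G
t=45: (idle)
t=46: (idle)
t=47: (idle)
t=48: (idle)
t=49: (idle)

completion order = A, D, H, F, E, C, B, G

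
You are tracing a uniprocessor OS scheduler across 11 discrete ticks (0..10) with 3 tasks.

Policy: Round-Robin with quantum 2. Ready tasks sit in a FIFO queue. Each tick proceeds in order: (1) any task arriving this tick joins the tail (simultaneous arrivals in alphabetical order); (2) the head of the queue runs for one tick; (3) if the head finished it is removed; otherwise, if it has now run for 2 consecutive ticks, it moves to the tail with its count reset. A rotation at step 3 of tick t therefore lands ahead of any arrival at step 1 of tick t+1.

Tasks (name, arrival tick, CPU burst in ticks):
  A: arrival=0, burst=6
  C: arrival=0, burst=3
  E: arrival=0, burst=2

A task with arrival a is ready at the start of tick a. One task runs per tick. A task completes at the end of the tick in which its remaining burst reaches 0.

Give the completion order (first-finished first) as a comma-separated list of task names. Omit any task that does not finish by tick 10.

t=0: queue=[A,C,E] q_used=0 → run A
t=1: queue=[A,C,E] q_used=1 → run A
t=2: queue=[C,E,A] q_used=0 → run C
t=3: queue=[C,E,A] q_used=1 → run C
t=4: queue=[E,A,C] q_used=0 → run E
t=5: queue=[E,A,C] q_used=1 → run E
t=6: queue=[A,C] q_used=0 → run A
t=7: queue=[A,C] q_used=1 → run A
t=8: queue=[C,A] q_used=0 → run C
t=9: queue=[A] q_used=0 → run A
t=10: queue=[A] q_used=1 → run A

completion order = E, C, A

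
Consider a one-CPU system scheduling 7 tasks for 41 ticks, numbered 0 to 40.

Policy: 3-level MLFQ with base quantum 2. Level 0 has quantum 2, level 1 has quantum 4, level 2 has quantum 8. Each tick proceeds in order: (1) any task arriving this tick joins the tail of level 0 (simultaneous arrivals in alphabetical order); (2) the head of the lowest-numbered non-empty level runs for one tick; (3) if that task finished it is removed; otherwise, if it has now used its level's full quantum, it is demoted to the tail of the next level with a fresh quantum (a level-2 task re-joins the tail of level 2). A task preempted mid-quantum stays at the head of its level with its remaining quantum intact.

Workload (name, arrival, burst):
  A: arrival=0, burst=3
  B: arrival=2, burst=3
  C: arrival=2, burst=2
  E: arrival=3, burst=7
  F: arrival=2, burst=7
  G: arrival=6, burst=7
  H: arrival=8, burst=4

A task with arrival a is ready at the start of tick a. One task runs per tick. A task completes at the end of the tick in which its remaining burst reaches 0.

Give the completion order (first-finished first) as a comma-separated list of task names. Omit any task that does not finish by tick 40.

t=0: L0/L1/L2 = A/-/- → run A
t=1: L0/L1/L2 = A/-/- → run A
t=2: L0/L1/L2 = BCF/A/- → run B
t=3: L0/L1/L2 = BCFE/A/- → run B
t=4: L0/L1/L2 = CFE/AB/- → run C
t=5: L0/L1/L2 = CFE/AB/- → run C
t=6: L0/L1/L2 = FEG/AB/- → run F
t=7: L0/L1/L2 = FEG/AB/- → run F
t=8: L0/L1/L2 = EGH/ABF/- → run E
t=9: L0/L1/L2 = EGH/ABF/- → run E
t=10: L0/L1/L2 = GH/ABFE/- → run G
t=11: L0/L1/L2 = GH/ABFE/- → run G
t=12: L0/L1/L2 = H/ABFEG/- → run H
t=13: L0/L1/L2 = H/ABFEG/- → run H
t=14: L0/L1/L2 = -/ABFEGH/- → run A
t=15: L0/L1/L2 = -/BFEGH/- → run B
t=16: L0/L1/L2 = -/FEGH/- → run F
t=17: L0/L1/L2 = -/FEGH/- → run F
t=18: L0/L1/L2 = -/FEGH/- → run F
t=19: L0/L1/L2 = -/FEGH/- → run F
t=20: L0/L1/L2 = -/EGH/F → run E
t=21: L0/L1/L2 = -/EGH/F → run E
t=22: L0/L1/L2 = -/EGH/F → run E
t=23: L0/L1/L2 = -/EGH/F → run E
t=24: L0/L1/L2 = -/GH/FE → run G
t=25: L0/L1/L2 = -/GH/FE → run G
t=26: L0/L1/L2 = -/GH/FE → run G
t=27: L0/L1/L2 = -/GH/FE → run G
t=28: L0/L1/L2 = -/H/FEG → run H
t=29: L0/L1/L2 = -/H/FEG → run H
t=30: L0/L1/L2 = -/-/FEG → run F
t=31: L0/L1/L2 = -/-/EG → run E
t=32: L0/L1/L2 = -/-/G → run G
t=33: (idle)
t=34: (idle)
t=35: (idle)
t=36: (idle)
t=37: (idle)
t=38: (idle)
t=39: (idle)
t=40: (idle)

completion order = C, A, B, H, F, E, G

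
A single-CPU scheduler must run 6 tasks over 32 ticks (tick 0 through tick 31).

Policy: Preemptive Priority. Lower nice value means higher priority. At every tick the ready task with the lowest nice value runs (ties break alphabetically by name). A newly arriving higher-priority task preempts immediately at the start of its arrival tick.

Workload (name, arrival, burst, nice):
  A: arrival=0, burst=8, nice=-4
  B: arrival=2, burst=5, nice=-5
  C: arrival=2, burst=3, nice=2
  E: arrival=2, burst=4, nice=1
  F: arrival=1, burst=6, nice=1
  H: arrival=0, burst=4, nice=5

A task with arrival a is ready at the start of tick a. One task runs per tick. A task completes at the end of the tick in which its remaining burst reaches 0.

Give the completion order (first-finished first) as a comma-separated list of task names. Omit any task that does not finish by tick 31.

t=0: ready={A,H} → run A
t=1: ready={A,F,H} → run A
t=2: ready={A,B,C,E,F,H} → run B
t=3: ready={A,B,C,E,F,H} → run B
t=4: ready={A,B,C,E,F,H} → run B
t=5: ready={A,B,C,E,F,H} → run B
t=6: ready={A,B,C,E,F,H} → run B
t=7: ready={A,C,E,F,H} → run A
t=8: ready={A,C,E,F,H} → run A
t=9: ready={A,C,E,F,H} → run A
t=10: ready={A,C,E,F,H} → run A
t=11: ready={A,C,E,F,H} → run A
t=12: ready={A,C,E,F,H} → run A
t=13: ready={C,E,F,H} → run E
t=14: ready={C,E,F,H} → run E
t=15: ready={C,E,F,H} → run E
t=16: ready={C,E,F,H} → run E
t=17: ready={C,F,H} → run F
t=18: ready={C,F,H} → run F
t=19: ready={C,F,H} → run F
t=20: ready={C,F,H} → run F
t=21: ready={C,F,H} → run F
t=22: ready={C,F,H} → run F
t=23: ready={C,H} → run C
t=24: ready={C,H} → run C
t=25: ready={C,H} → run C
t=26: ready={H} → run H
t=27: ready={H} → run H
t=28: ready={H} → run H
t=29: ready={H} → run H
t=30: (idle)
t=31: (idle)

completion order = B, A, E, F, C, H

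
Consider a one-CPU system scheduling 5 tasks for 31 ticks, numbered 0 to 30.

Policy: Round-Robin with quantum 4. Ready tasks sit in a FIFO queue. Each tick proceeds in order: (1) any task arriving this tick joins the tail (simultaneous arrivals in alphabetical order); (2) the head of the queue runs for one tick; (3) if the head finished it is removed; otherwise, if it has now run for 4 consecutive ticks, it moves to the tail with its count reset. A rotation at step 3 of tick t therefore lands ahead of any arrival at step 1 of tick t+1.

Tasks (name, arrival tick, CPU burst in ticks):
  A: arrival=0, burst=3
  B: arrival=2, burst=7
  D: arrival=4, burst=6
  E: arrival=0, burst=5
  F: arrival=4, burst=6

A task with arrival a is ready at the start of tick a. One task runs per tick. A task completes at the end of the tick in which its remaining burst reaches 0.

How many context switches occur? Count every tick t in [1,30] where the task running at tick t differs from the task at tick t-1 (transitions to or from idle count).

t=0: queue=[A,E] q_used=0 → run A
t=1: queue=[A,E] q_used=1 → run A
t=2: queue=[A,E,B] q_used=2 → run A
t=3: queue=[E,B] q_used=0 → run E
t=4: queue=[E,B,D,F] q_used=1 → run E
t=5: queue=[E,B,D,F] q_used=2 → run E
t=6: queue=[E,B,D,F] q_used=3 → run E
t=7: queue=[B,D,F,E] q_used=0 → run B
t=8: queue=[B,D,F,E] q_used=1 → run B
t=9: queue=[B,D,F,E] q_used=2 → run B
t=10: queue=[B,D,F,E] q_used=3 → run B
t=11: queue=[D,F,E,B] q_used=0 → run D
t=12: queue=[D,F,E,B] q_used=1 → run D
t=13: queue=[D,F,E,B] q_used=2 → run D
t=14: queue=[D,F,E,B] q_used=3 → run D
t=15: queue=[F,E,B,D] q_used=0 → run F
t=16: queue=[F,E,B,D] q_used=1 → run F
t=17: queue=[F,E,B,D] q_used=2 → run F
t=18: queue=[F,E,B,D] q_used=3 → run F
t=19: queue=[E,B,D,F] q_used=0 → run E
t=20: queue=[B,D,F] q_used=0 → run B
t=21: queue=[B,D,F] q_used=1 → run B
t=22: queue=[B,D,F] q_used=2 → run B
t=23: queue=[D,F] q_used=0 → run D
t=24: queue=[D,F] q_used=1 → run D
t=25: queue=[F] q_used=0 → run F
t=26: queue=[F] q_used=1 → run F
t=27: (idle)
t=28: (idle)
t=29: (idle)
t=30: (idle)

context switches = 9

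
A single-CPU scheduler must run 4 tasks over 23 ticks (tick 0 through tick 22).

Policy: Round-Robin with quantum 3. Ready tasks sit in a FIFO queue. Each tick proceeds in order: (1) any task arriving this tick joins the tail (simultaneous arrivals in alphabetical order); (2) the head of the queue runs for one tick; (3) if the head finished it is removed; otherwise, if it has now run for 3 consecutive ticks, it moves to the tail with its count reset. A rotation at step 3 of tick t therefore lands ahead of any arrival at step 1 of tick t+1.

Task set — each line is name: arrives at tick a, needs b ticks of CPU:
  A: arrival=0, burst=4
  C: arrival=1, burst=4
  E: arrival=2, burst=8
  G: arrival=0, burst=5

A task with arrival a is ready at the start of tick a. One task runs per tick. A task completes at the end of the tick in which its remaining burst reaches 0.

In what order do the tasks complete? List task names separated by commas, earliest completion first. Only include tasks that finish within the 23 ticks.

completion order = A, G, C, E

t=0: queue=[A,G] q_used=0 → run A
t=1: queue=[A,G,C] q_used=1 → run A
t=2: queue=[A,G,C,E] q_used=2 → run A
t=3: queue=[G,C,E,A] q_used=0 → run G
t=4: queue=[G,C,E,A] q_used=1 → run G
t=5: queue=[G,C,E,A] q_used=2 → run G
t=6: queue=[C,E,A,G] q_used=0 → run C
t=7: queue=[C,E,A,G] q_used=1 → run C
t=8: queue=[C,E,A,G] q_used=2 → run C
t=9: queue=[E,A,G,C] q_used=0 → run E
t=10: queue=[E,A,G,C] q_used=1 → run E
t=11: queue=[E,A,G,C] q_used=2 → run E
t=12: queue=[A,G,C,E] q_used=0 → run A
t=13: queue=[G,C,E] q_used=0 → run G
t=14: queue=[G,C,E] q_used=1 → run G
t=15: queue=[C,E] q_used=0 → run C
t=16: queue=[E] q_used=0 → run E
t=17: queue=[E] q_used=1 → run E
t=18: queue=[E] q_used=2 → run E
t=19: queue=[E] q_used=0 → run E
t=20: queue=[E] q_used=1 → run E
t=21: (idle)
t=22: (idle)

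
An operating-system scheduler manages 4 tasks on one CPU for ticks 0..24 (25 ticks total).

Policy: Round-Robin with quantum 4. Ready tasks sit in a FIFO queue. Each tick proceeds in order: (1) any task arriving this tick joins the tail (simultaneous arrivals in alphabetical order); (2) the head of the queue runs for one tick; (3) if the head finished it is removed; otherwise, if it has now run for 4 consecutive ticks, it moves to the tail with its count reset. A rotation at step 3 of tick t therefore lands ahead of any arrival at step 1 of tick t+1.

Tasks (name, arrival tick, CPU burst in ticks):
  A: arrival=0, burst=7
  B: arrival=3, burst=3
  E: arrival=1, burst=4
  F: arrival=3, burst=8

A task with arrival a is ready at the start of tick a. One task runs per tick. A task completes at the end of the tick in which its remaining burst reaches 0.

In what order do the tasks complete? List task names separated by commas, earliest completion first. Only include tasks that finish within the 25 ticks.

t=0: queue=[A] q_used=0 → run A
t=1: queue=[A,E] q_used=1 → run A
t=2: queue=[A,E] q_used=2 → run A
t=3: queue=[A,E,B,F] q_used=3 → run A
t=4: queue=[E,B,F,A] q_used=0 → run E
t=5: queue=[E,B,F,A] q_used=1 → run E
t=6: queue=[E,B,F,A] q_used=2 → run E
t=7: queue=[E,B,F,A] q_used=3 → run E
t=8: queue=[B,F,A] q_used=0 → run B
t=9: queue=[B,F,A] q_used=1 → run B
t=10: queue=[B,F,A] q_used=2 → run B
t=11: queue=[F,A] q_used=0 → run F
t=12: queue=[F,A] q_used=1 → run F
t=13: queue=[F,A] q_used=2 → run F
t=14: queue=[F,A] q_used=3 → run F
t=15: queue=[A,F] q_used=0 → run A
t=16: queue=[A,F] q_used=1 → run A
t=17: queue=[A,F] q_used=2 → run A
t=18: queue=[F] q_used=0 → run F
t=19: queue=[F] q_used=1 → run F
t=20: queue=[F] q_used=2 → run F
t=21: queue=[F] q_used=3 → run F
t=22: (idle)
t=23: (idle)
t=24: (idle)

completion order = E, B, A, F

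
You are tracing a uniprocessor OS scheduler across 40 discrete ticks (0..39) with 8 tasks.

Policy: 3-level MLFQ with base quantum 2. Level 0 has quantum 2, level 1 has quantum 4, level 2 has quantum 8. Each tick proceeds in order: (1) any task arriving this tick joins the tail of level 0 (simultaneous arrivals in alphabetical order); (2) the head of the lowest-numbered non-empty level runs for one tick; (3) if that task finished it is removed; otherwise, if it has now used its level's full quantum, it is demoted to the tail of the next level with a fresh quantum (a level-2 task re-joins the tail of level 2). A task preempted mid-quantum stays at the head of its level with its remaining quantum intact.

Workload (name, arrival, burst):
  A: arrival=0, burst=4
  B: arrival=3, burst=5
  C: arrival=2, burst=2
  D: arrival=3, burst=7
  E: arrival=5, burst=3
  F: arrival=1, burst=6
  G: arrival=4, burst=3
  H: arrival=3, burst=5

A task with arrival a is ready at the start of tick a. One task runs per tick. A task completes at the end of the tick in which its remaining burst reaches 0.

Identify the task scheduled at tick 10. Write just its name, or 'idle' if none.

running at tick 10 = H

t=0: L0/L1/L2 = A/-/- → run A
t=1: L0/L1/L2 = AF/-/- → run A
t=2: L0/L1/L2 = FC/A/- → run F
t=3: L0/L1/L2 = FCBDH/A/- → run F
t=4: L0/L1/L2 = CBDHG/AF/- → run C
t=5: L0/L1/L2 = CBDHGE/AF/- → run C
t=6: L0/L1/L2 = BDHGE/AF/- → run B
t=7: L0/L1/L2 = BDHGE/AF/- → run B
t=8: L0/L1/L2 = DHGE/AFB/- → run D
t=9: L0/L1/L2 = DHGE/AFB/- → run D
t=10: L0/L1/L2 = HGE/AFBD/- → run H
t=11: L0/L1/L2 = HGE/AFBD/- → run H
t=12: L0/L1/L2 = GE/AFBDH/- → run G
t=13: L0/L1/L2 = GE/AFBDH/- → run G
t=14: L0/L1/L2 = E/AFBDHG/- → run E
t=15: L0/L1/L2 = E/AFBDHG/- → run E
t=16: L0/L1/L2 = -/AFBDHGE/- → run A
t=17: L0/L1/L2 = -/AFBDHGE/- → run A
t=18: L0/L1/L2 = -/FBDHGE/- → run F
t=19: L0/L1/L2 = -/FBDHGE/- → run F
t=20: L0/L1/L2 = -/FBDHGE/- → run F
t=21: L0/L1/L2 = -/FBDHGE/- → run F
t=22: L0/L1/L2 = -/BDHGE/- → run B
t=23: L0/L1/L2 = -/BDHGE/- → run B
t=24: L0/L1/L2 = -/BDHGE/- → run B
t=25: L0/L1/L2 = -/DHGE/- → run D
t=26: L0/L1/L2 = -/DHGE/- → run D
t=27: L0/L1/L2 = -/DHGE/- → run D
t=28: L0/L1/L2 = -/DHGE/- → run D
t=29: L0/L1/L2 = -/HGE/D → run H
t=30: L0/L1/L2 = -/HGE/D → run H
t=31: L0/L1/L2 = -/HGE/D → run H
t=32: L0/L1/L2 = -/GE/D → run G
t=33: L0/L1/L2 = -/E/D → run E
t=34: L0/L1/L2 = -/-/D → run D
t=35: (idle)
t=36: (idle)
t=37: (idle)
t=38: (idle)
t=39: (idle)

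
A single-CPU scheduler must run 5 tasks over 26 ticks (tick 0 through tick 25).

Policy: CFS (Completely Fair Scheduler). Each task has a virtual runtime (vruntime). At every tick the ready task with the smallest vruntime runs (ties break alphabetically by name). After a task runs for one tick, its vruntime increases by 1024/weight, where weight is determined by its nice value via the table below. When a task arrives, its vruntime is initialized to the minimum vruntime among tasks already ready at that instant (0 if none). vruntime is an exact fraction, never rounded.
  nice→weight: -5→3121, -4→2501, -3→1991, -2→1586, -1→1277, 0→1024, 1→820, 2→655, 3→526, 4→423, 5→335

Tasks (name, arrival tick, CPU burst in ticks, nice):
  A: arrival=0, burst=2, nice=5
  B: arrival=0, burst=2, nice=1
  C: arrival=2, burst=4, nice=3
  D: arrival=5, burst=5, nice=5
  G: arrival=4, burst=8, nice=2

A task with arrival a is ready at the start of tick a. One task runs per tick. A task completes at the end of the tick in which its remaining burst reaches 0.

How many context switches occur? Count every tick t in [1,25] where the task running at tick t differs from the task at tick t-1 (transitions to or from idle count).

t=0: vr[A=0 B=0] → run A
t=1: vr[A=1024/335 B=0] → run B
t=2: vr[A=1024/335 B=256/205 C=256/205] → run B
t=3: vr[A=1024/335 C=256/205] → run C
t=4: vr[A=1024/335 C=172288/53915 G=1024/335] → run A
t=5: vr[C=172288/53915 D=1024/335 G=1024/335] → run D
t=6: vr[C=172288/53915 D=2048/335 G=1024/335] → run G
t=7: vr[C=172288/53915 D=2048/335 G=202752/43885] → run C
t=8: vr[C=277248/53915 D=2048/335 G=202752/43885] → run G
t=9: vr[C=277248/53915 D=2048/335 G=54272/8777] → run C
t=10: vr[C=382208/53915 D=2048/335 G=54272/8777] → run D
t=11: vr[C=382208/53915 D=3072/335 G=54272/8777] → run G
t=12: vr[C=382208/53915 D=3072/335 G=339968/43885] → run C
t=13: vr[D=3072/335 G=339968/43885] → run G
t=14: vr[D=3072/335 G=408576/43885] → run D
t=15: vr[D=4096/335 G=408576/43885] → run G
t=16: vr[D=4096/335 G=477184/43885] → run G
t=17: vr[D=4096/335 G=545792/43885] → run D
t=18: vr[D=1024/67 G=545792/43885] → run G
t=19: vr[D=1024/67 G=122880/8777] → run G
t=20: vr[D=1024/67] → run D
t=21: (idle)
t=22: (idle)
t=23: (idle)
t=24: (idle)
t=25: (idle)

context switches = 18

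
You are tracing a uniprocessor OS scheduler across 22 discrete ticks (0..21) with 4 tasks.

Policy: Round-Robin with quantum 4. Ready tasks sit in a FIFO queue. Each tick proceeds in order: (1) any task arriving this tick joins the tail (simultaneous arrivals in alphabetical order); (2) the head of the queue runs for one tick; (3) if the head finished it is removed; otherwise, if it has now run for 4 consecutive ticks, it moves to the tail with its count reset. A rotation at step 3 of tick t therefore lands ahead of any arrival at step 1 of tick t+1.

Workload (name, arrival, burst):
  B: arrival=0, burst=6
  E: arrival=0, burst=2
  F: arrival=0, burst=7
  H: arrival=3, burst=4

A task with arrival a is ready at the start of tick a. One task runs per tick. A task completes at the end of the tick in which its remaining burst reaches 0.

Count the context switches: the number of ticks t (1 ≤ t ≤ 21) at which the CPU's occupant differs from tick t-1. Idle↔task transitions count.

context switches = 6

t=0: queue=[B,E,F] q_used=0 → run B
t=1: queue=[B,E,F] q_used=1 → run B
t=2: queue=[B,E,F] q_used=2 → run B
t=3: queue=[B,E,F,H] q_used=3 → run B
t=4: queue=[E,F,H,B] q_used=0 → run E
t=5: queue=[E,F,H,B] q_used=1 → run E
t=6: queue=[F,H,B] q_used=0 → run F
t=7: queue=[F,H,B] q_used=1 → run F
t=8: queue=[F,H,B] q_used=2 → run F
t=9: queue=[F,H,B] q_used=3 → run F
t=10: queue=[H,B,F] q_used=0 → run H
t=11: queue=[H,B,F] q_used=1 → run H
t=12: queue=[H,B,F] q_used=2 → run H
t=13: queue=[H,B,F] q_used=3 → run H
t=14: queue=[B,F] q_used=0 → run B
t=15: queue=[B,F] q_used=1 → run B
t=16: queue=[F] q_used=0 → run F
t=17: queue=[F] q_used=1 → run F
t=18: queue=[F] q_used=2 → run F
t=19: (idle)
t=20: (idle)
t=21: (idle)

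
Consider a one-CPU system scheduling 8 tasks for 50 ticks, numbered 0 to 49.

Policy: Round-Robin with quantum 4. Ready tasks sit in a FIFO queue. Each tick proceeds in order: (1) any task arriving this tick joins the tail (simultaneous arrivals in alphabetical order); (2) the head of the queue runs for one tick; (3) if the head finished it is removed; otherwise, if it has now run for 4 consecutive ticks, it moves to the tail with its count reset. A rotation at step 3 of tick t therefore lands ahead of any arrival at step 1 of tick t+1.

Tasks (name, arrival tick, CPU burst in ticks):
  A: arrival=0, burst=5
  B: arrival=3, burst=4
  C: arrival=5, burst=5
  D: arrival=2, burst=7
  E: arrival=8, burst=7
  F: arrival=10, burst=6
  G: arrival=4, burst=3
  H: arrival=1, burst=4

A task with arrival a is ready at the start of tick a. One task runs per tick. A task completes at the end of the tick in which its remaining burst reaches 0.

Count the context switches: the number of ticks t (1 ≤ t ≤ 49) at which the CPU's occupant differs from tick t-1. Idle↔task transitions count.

t=0: queue=[A] q_used=0 → run A
t=1: queue=[A,H] q_used=1 → run A
t=2: queue=[A,H,D] q_used=2 → run A
t=3: queue=[A,H,D,B] q_used=3 → run A
t=4: queue=[H,D,B,A,G] q_used=0 → run H
t=5: queue=[H,D,B,A,G,C] q_used=1 → run H
t=6: queue=[H,D,B,A,G,C] q_used=2 → run H
t=7: queue=[H,D,B,A,G,C] q_used=3 → run H
t=8: queue=[D,B,A,G,C,E] q_used=0 → run D
t=9: queue=[D,B,A,G,C,E] q_used=1 → run D
t=10: queue=[D,B,A,G,C,E,F] q_used=2 → run D
t=11: queue=[D,B,A,G,C,E,F] q_used=3 → run D
t=12: queue=[B,A,G,C,E,F,D] q_used=0 → run B
t=13: queue=[B,A,G,C,E,F,D] q_used=1 → run B
t=14: queue=[B,A,G,C,E,F,D] q_used=2 → run B
t=15: queue=[B,A,G,C,E,F,D] q_used=3 → run B
t=16: queue=[A,G,C,E,F,D] q_used=0 → run A
t=17: queue=[G,C,E,F,D] q_used=0 → run G
t=18: queue=[G,C,E,F,D] q_used=1 → run G
t=19: queue=[G,C,E,F,D] q_used=2 → run G
t=20: queue=[C,E,F,D] q_used=0 → run C
t=21: queue=[C,E,F,D] q_used=1 → run C
t=22: queue=[C,E,F,D] q_used=2 → run C
t=23: queue=[C,E,F,D] q_used=3 → run C
t=24: queue=[E,F,D,C] q_used=0 → run E
t=25: queue=[E,F,D,C] q_used=1 → run E
t=26: queue=[E,F,D,C] q_used=2 → run E
t=27: queue=[E,F,D,C] q_used=3 → run E
t=28: queue=[F,D,C,E] q_used=0 → run F
t=29: queue=[F,D,C,E] q_used=1 → run F
t=30: queue=[F,D,C,E] q_used=2 → run F
t=31: queue=[F,D,C,E] q_used=3 → run F
t=32: queue=[D,C,E,F] q_used=0 → run D
t=33: queue=[D,C,E,F] q_used=1 → run D
t=34: queue=[D,C,E,F] q_used=2 → run D
t=35: queue=[C,E,F] q_used=0 → run C
t=36: queue=[E,F] q_used=0 → run E
t=37: queue=[E,F] q_used=1 → run E
t=38: queue=[E,F] q_used=2 → run E
t=39: queue=[F] q_used=0 → run F
t=40: queue=[F] q_used=1 → run F
t=41: (idle)
t=42: (idle)
t=43: (idle)
t=44: (idle)
t=45: (idle)
t=46: (idle)
t=47: (idle)
t=48: (idle)
t=49: (idle)

context switches = 13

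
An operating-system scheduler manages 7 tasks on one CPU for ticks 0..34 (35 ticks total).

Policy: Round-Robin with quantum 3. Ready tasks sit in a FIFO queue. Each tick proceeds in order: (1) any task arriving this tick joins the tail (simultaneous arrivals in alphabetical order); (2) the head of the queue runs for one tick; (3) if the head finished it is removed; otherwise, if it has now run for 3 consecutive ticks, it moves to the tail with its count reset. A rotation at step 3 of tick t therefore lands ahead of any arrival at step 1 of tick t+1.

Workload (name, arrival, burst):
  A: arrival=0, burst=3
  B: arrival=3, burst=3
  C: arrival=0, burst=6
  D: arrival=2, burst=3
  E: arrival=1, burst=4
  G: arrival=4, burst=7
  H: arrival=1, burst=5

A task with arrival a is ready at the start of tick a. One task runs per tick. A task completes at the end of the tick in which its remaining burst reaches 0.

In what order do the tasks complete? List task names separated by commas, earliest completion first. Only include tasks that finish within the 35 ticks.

completion order = A, D, B, C, E, H, G

t=0: queue=[A,C] q_used=0 → run A
t=1: queue=[A,C,E,H] q_used=1 → run A
t=2: queue=[A,C,E,H,D] q_used=2 → run A
t=3: queue=[C,E,H,D,B] q_used=0 → run C
t=4: queue=[C,E,H,D,B,G] q_used=1 → run C
t=5: queue=[C,E,H,D,B,G] q_used=2 → run C
t=6: queue=[E,H,D,B,G,C] q_used=0 → run E
t=7: queue=[E,H,D,B,G,C] q_used=1 → run E
t=8: queue=[E,H,D,B,G,C] q_used=2 → run E
t=9: queue=[H,D,B,G,C,E] q_used=0 → run H
t=10: queue=[H,D,B,G,C,E] q_used=1 → run H
t=11: queue=[H,D,B,G,C,E] q_used=2 → run H
t=12: queue=[D,B,G,C,E,H] q_used=0 → run D
t=13: queue=[D,B,G,C,E,H] q_used=1 → run D
t=14: queue=[D,B,G,C,E,H] q_used=2 → run D
t=15: queue=[B,G,C,E,H] q_used=0 → run B
t=16: queue=[B,G,C,E,H] q_used=1 → run B
t=17: queue=[B,G,C,E,H] q_used=2 → run B
t=18: queue=[G,C,E,H] q_used=0 → run G
t=19: queue=[G,C,E,H] q_used=1 → run G
t=20: queue=[G,C,E,H] q_used=2 → run G
t=21: queue=[C,E,H,G] q_used=0 → run C
t=22: queue=[C,E,H,G] q_used=1 → run C
t=23: queue=[C,E,H,G] q_used=2 → run C
t=24: queue=[E,H,G] q_used=0 → run E
t=25: queue=[H,G] q_used=0 → run H
t=26: queue=[H,G] q_used=1 → run H
t=27: queue=[G] q_used=0 → run G
t=28: queue=[G] q_used=1 → run G
t=29: queue=[G] q_used=2 → run G
t=30: queue=[G] q_used=0 → run G
t=31: (idle)
t=32: (idle)
t=33: (idle)
t=34: (idle)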